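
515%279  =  236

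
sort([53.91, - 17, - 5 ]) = [-17, - 5,53.91]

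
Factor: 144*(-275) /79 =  - 2^4*3^2*5^2*11^1*79^( - 1 ) = - 39600/79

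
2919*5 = 14595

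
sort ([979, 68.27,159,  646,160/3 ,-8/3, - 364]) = [ - 364, - 8/3, 160/3,68.27 , 159, 646, 979]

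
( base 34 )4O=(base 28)5k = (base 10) 160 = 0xA0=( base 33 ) 4s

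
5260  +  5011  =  10271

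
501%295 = 206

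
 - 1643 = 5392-7035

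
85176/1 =85176 =85176.00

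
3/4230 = 1/1410  =  0.00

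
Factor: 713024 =2^6*13^1*857^1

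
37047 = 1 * 37047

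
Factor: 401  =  401^1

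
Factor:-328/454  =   - 2^2*41^1*227^(- 1) = - 164/227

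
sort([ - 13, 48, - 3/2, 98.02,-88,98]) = [ - 88, - 13,-3/2,48,98,98.02 ] 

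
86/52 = 43/26 = 1.65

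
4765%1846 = 1073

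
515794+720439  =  1236233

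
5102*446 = 2275492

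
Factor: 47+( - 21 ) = 2^1*13^1=26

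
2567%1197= 173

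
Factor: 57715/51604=85/76= 2^( - 2 )*5^1 * 17^1*19^( - 1)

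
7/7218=7/7218 = 0.00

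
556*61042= 33939352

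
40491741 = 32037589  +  8454152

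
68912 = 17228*4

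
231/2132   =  231/2132 = 0.11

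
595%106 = 65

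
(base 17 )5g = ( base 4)1211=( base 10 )101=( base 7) 203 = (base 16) 65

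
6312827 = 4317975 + 1994852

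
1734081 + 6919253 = 8653334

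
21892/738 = 10946/369=29.66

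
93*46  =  4278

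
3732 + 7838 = 11570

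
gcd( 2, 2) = 2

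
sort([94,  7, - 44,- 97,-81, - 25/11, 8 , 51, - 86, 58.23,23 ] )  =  [ - 97, - 86 ,  -  81,- 44, - 25/11,7, 8 , 23,51, 58.23, 94]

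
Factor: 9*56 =2^3 * 3^2* 7^1= 504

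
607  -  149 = 458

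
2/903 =2/903 = 0.00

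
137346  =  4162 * 33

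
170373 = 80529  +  89844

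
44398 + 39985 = 84383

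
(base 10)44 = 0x2C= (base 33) 1B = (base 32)1c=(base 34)1A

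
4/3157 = 4/3157  =  0.00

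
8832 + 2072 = 10904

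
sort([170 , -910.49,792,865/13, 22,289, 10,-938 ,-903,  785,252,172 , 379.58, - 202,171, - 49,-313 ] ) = [ - 938, - 910.49 , - 903, - 313, - 202,-49,10,22,865/13,170,171, 172,  252,289,379.58,785, 792 ]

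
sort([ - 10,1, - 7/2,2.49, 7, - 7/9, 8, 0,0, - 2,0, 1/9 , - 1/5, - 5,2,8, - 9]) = [- 10, - 9, - 5, - 7/2,- 2, - 7/9, - 1/5, 0, 0, 0, 1/9,1, 2,2.49, 7, 8, 8] 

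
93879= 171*549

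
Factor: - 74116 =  - 2^2*7^1*2647^1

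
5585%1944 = 1697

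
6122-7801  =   - 1679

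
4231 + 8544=12775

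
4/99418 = 2/49709 = 0.00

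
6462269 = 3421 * 1889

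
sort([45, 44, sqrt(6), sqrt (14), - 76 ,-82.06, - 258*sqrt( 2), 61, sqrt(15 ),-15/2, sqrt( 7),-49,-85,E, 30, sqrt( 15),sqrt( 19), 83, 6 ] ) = [-258*  sqrt ( 2), - 85,-82.06, - 76, - 49,  -  15/2, sqrt(6 ) , sqrt(7 ), E,sqrt( 14) , sqrt(15 ),sqrt( 15),sqrt(19 ), 6,30 , 44,  45,61, 83 ]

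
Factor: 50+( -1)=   7^2= 49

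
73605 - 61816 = 11789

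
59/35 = 59/35= 1.69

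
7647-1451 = 6196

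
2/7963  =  2/7963 = 0.00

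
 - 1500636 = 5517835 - 7018471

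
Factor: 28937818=2^1*7^1*13^1*23^1 *31^1*223^1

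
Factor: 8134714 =2^1*7^1*241^1 * 2411^1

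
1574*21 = 33054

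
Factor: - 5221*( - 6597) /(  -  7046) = -34442937/7046= -2^ ( - 1)*3^2*13^( - 1)*23^1*227^1 * 271^( - 1 )*733^1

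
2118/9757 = 2118/9757= 0.22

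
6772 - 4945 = 1827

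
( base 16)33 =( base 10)51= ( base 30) 1L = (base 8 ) 63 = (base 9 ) 56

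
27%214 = 27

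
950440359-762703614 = 187736745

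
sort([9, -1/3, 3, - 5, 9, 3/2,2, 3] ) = [ - 5, - 1/3 , 3/2,2,  3 , 3,9, 9]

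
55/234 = 55/234 = 0.24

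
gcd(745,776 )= 1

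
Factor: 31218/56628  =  2^( - 1 )*3^( - 1 )*13^ ( -1)*43^1 =43/78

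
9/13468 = 9/13468 = 0.00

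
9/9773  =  9/9773 = 0.00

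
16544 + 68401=84945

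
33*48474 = 1599642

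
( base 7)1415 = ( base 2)1000100111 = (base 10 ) 551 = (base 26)L5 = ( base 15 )26b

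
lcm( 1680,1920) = 13440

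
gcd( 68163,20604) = 3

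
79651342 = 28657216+50994126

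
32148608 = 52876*608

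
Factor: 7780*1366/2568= 1328435/321 = 3^( - 1 )* 5^1*107^( - 1)*389^1*683^1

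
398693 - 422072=  -  23379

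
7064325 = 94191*75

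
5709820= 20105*284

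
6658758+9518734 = 16177492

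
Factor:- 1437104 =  - 2^4*89819^1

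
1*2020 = 2020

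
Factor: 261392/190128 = 961/699 = 3^(  -  1)*31^2*233^(  -  1 ) 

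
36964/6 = 18482/3 =6160.67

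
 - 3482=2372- 5854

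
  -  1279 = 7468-8747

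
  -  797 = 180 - 977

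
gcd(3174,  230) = 46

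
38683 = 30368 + 8315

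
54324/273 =18108/91 = 198.99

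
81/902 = 81/902 = 0.09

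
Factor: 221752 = 2^3 * 53^1*523^1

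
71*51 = 3621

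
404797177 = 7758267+397038910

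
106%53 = 0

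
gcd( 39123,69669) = 9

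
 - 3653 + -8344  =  -11997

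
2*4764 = 9528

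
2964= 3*988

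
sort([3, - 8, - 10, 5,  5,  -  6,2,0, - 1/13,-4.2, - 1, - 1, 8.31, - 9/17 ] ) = [ - 10, - 8, - 6, - 4.2, - 1, - 1,-9/17, - 1/13, 0,2, 3, 5, 5, 8.31] 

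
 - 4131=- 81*51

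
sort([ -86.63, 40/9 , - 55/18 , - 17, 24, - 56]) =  [-86.63,-56, - 17, - 55/18, 40/9, 24 ] 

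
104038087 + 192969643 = 297007730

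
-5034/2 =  - 2517 = - 2517.00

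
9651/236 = 40+211/236  =  40.89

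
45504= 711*64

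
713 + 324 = 1037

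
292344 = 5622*52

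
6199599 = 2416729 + 3782870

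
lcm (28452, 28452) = 28452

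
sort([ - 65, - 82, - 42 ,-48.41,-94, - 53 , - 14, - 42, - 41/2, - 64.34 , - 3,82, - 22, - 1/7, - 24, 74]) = [-94 , - 82, - 65, - 64.34, - 53, - 48.41, - 42, - 42, - 24 , - 22,-41/2, - 14,-3, - 1/7,74,82] 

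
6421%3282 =3139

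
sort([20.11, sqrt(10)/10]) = [sqrt(10)/10, 20.11]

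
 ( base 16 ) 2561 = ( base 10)9569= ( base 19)179c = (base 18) 1b9b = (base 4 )2111201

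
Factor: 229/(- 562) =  - 2^( - 1)*229^1*281^( -1 )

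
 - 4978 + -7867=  - 12845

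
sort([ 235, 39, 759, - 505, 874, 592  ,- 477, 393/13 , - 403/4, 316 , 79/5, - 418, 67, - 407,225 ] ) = [ - 505, - 477, - 418, - 407, - 403/4,79/5,393/13, 39,67,225,  235, 316, 592, 759, 874]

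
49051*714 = 35022414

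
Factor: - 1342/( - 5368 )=1/4 = 2^ ( - 2)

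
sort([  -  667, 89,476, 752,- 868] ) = [ - 868, - 667, 89,476, 752 ] 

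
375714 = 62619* 6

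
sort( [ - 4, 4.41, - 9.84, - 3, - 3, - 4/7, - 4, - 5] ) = [ - 9.84,  -  5, - 4,-4, - 3, - 3, - 4/7, 4.41]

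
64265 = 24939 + 39326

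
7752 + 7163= 14915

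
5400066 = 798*6767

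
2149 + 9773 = 11922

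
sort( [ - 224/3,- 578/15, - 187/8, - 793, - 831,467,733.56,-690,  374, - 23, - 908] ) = [-908, - 831,-793 , - 690, - 224/3 , - 578/15, - 187/8,-23,  374,467,733.56] 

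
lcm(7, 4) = 28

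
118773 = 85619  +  33154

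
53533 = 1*53533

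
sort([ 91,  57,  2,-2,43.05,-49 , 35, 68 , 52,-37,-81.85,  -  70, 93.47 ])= [ - 81.85,  -  70,-49 , - 37, - 2,2, 35,  43.05, 52, 57, 68, 91 , 93.47]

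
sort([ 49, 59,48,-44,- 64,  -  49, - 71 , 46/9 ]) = [ - 71 , - 64,  -  49, - 44, 46/9, 48, 49,59] 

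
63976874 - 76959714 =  - 12982840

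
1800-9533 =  - 7733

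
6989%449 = 254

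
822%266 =24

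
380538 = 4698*81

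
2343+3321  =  5664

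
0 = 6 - 6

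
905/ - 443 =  - 3 + 424/443 = - 2.04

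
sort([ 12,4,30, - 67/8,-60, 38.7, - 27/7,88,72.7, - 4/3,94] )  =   [  -  60, - 67/8 , - 27/7,-4/3, 4,12,  30,38.7, 72.7, 88, 94]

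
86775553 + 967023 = 87742576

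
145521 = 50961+94560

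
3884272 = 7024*553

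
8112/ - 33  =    -  2704/11 = - 245.82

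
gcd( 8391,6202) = 1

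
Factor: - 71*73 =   -  71^1*73^1 = - 5183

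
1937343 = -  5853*( -331)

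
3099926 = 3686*841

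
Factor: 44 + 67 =3^1*37^1 = 111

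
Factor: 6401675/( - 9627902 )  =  -2^ (-1 )*5^2*7^1*157^1*233^1*4813951^( - 1 ) 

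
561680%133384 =28144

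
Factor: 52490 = 2^1 * 5^1*29^1 * 181^1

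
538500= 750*718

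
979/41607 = 979/41607 = 0.02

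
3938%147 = 116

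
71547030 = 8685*8238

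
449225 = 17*26425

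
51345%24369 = 2607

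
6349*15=95235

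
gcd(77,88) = 11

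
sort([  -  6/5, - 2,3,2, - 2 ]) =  [ - 2, - 2,-6/5,2,  3 ] 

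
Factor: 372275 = 5^2*14891^1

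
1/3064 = 1/3064  =  0.00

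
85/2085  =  17/417 = 0.04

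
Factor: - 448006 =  - 2^1 * 13^1*17231^1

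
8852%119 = 46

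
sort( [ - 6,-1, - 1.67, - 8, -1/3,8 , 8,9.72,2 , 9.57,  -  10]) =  [ - 10, - 8, - 6,-1.67, - 1, - 1/3,2,8,8,9.57,9.72]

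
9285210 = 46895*198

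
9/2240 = 9/2240 = 0.00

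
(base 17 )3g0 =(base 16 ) 473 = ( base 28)1cj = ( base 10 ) 1139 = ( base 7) 3215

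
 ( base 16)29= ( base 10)41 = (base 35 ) 16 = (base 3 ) 1112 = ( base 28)1D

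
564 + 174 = 738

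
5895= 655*9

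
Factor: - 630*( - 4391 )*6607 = 18277142310 = 2^1*3^2 * 5^1* 7^1*4391^1 * 6607^1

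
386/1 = 386  =  386.00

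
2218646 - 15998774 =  - 13780128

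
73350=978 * 75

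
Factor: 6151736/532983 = 2^3*3^( - 1 )*11^( -1 ) * 31^ ( - 1)*47^1*521^( -1) * 16361^1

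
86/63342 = 43/31671 = 0.00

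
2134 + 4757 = 6891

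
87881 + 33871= 121752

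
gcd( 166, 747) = 83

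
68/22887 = 68/22887  =  0.00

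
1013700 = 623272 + 390428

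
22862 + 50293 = 73155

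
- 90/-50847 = 30/16949  =  0.00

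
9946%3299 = 49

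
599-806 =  -207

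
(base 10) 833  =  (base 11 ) 698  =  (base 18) 2A5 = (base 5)11313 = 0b1101000001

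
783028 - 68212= 714816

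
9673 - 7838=1835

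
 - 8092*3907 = -31615444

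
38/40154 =19/20077 = 0.00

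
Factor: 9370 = 2^1*5^1*937^1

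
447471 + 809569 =1257040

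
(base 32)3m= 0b1110110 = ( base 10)118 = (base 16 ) 76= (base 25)4I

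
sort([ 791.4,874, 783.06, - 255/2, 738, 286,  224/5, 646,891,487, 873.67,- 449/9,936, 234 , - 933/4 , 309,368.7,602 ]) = [ - 933/4, - 255/2,- 449/9, 224/5, 234 , 286, 309,  368.7, 487,602, 646,738, 783.06, 791.4, 873.67, 874 , 891, 936]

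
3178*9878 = 31392284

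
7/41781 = 7/41781 = 0.00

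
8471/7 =8471/7 = 1210.14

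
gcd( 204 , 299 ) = 1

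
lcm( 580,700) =20300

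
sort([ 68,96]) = [ 68,  96]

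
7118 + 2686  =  9804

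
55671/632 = 88 + 55/632 =88.09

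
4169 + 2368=6537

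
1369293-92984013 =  - 91614720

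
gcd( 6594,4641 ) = 21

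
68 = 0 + 68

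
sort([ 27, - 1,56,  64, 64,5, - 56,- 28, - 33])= [ - 56 , - 33,-28,  -  1,5, 27 , 56,64, 64] 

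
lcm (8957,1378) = 17914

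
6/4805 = 6/4805 = 0.00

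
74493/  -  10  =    -  7450  +  7/10 =- 7449.30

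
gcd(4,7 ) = 1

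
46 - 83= - 37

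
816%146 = 86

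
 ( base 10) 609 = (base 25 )O9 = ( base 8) 1141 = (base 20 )1a9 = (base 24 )119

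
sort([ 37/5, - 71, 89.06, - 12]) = [ - 71, - 12,  37/5, 89.06 ]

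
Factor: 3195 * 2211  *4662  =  2^1*3^5*5^1 * 7^1*11^1*37^1*67^1*71^1 = 32933043990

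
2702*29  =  78358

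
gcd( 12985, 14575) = 265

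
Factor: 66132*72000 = 2^8*3^4*5^3*11^1 * 167^1 =4761504000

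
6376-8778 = -2402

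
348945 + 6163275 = 6512220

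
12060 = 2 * 6030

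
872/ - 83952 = - 109/10494  =  -0.01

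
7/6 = 7/6 = 1.17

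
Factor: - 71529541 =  - 71529541^1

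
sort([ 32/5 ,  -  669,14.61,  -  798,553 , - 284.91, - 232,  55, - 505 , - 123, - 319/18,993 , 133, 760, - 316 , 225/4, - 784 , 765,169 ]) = [ - 798 ,-784, - 669,-505, - 316, - 284.91, - 232, - 123, - 319/18,32/5, 14.61 , 55,225/4, 133, 169, 553  ,  760,765,993 ]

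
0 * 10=0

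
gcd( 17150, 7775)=25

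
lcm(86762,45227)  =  4251338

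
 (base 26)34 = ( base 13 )64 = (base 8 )122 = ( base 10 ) 82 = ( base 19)46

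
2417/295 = 2417/295  =  8.19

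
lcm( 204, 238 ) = 1428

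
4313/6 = 718 + 5/6 = 718.83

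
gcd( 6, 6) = 6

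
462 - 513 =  - 51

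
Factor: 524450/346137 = 50/33 = 2^1*3^( - 1)*5^2*11^( - 1) 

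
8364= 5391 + 2973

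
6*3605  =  21630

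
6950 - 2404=4546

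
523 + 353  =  876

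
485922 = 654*743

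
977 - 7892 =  - 6915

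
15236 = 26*586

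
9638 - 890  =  8748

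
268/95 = 2 + 78/95 = 2.82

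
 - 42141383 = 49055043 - 91196426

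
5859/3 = 1953 = 1953.00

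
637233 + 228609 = 865842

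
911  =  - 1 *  ( - 911 )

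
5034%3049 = 1985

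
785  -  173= 612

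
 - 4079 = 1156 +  - 5235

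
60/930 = 2/31  =  0.06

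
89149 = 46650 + 42499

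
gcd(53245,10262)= 1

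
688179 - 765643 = - 77464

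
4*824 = 3296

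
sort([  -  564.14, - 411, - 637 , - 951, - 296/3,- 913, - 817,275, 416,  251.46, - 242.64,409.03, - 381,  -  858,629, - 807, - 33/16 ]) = [ - 951,-913,- 858,- 817, - 807,  -  637, - 564.14, - 411, - 381,-242.64, - 296/3, - 33/16,251.46,275 , 409.03,416,629]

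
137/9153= 137/9153=0.01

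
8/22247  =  8/22247 = 0.00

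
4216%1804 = 608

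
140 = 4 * 35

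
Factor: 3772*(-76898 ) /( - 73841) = 2^3*23^1 * 1801^( - 1 )*38449^1 = 7074616/1801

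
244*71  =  17324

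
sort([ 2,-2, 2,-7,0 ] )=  [-7, - 2 , 0,2,2]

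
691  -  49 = 642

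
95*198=18810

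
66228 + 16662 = 82890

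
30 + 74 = 104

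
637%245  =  147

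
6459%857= 460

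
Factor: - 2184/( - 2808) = 3^( - 2)*7^1 = 7/9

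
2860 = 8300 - 5440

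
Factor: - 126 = - 2^1*3^2*7^1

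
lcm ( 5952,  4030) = 386880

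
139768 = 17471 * 8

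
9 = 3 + 6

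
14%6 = 2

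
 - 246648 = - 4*61662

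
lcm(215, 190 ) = 8170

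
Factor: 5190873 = 3^1*53^1*32647^1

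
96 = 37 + 59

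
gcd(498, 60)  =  6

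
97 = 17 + 80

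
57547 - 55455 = 2092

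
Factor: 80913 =3^1*7^1*3853^1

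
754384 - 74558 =679826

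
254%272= 254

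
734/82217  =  734/82217 = 0.01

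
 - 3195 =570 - 3765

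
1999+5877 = 7876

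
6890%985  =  980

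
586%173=67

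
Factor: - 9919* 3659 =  - 7^1 * 13^1*109^1*3659^1  =  - 36293621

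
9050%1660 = 750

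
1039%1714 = 1039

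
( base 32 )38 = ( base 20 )54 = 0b1101000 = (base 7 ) 206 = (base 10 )104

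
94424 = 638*148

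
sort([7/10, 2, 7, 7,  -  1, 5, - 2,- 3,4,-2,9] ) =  [-3, -2, - 2, - 1, 7/10, 2, 4, 5, 7,7, 9 ] 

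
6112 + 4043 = 10155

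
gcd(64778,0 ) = 64778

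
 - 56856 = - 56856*1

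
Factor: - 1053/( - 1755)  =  3^1 * 5^(-1) = 3/5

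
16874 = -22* ( - 767 )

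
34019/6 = 5669  +  5/6=5669.83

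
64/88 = 8/11  =  0.73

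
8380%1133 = 449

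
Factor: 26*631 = 2^1*13^1*631^1 = 16406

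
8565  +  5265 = 13830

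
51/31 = 1+ 20/31= 1.65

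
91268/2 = 45634 = 45634.00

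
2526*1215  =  3069090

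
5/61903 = 5/61903=0.00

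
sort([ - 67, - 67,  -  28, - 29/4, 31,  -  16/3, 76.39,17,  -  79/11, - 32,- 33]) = [ - 67,-67 ,-33, - 32, - 28, - 29/4, - 79/11, - 16/3, 17, 31 , 76.39 ]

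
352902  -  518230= -165328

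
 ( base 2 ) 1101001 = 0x69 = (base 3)10220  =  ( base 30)3F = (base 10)105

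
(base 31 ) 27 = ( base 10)69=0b1000101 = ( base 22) 33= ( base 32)25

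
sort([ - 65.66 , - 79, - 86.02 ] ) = [- 86.02, - 79, - 65.66]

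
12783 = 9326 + 3457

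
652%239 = 174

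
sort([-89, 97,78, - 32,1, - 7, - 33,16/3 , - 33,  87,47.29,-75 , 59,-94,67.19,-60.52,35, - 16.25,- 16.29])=[-94,-89,-75,  -  60.52,-33, - 33,-32, - 16.29,-16.25,-7,1, 16/3,35,47.29 , 59, 67.19,  78,87,97] 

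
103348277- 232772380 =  - 129424103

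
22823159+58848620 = 81671779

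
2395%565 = 135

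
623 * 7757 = 4832611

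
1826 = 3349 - 1523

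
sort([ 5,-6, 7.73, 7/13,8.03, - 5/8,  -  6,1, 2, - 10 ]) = [ - 10,-6, - 6,-5/8, 7/13, 1, 2, 5,  7.73, 8.03]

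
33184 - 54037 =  - 20853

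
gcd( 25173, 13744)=1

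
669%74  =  3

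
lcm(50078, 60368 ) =4406864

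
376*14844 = 5581344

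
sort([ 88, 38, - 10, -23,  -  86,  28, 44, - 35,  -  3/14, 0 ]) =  [ -86, - 35,-23, - 10, - 3/14, 0, 28,38,44, 88 ]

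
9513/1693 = 9513/1693  =  5.62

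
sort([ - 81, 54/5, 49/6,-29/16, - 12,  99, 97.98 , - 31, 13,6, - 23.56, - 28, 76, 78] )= [ - 81, - 31,  -  28, -23.56, - 12, - 29/16, 6, 49/6,54/5, 13, 76, 78,  97.98, 99 ] 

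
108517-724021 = - 615504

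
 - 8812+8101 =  - 711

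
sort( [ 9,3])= [3, 9 ] 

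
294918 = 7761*38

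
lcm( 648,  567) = 4536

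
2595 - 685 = 1910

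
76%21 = 13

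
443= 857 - 414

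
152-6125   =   - 5973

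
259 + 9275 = 9534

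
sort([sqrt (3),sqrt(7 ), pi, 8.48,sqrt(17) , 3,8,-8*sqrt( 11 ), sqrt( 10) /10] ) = [- 8*sqrt( 11), sqrt( 10 ) /10, sqrt( 3), sqrt (7), 3, pi, sqrt(17), 8, 8.48]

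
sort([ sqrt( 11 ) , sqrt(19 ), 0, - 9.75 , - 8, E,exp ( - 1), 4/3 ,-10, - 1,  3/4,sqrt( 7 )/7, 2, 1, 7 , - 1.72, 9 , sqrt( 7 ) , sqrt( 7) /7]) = [  -  10, - 9.75, -8, - 1.72, - 1,0,exp( - 1 ), sqrt (7)/7,sqrt( 7) /7 , 3/4, 1 , 4/3 , 2,sqrt( 7 ), E, sqrt( 11 ), sqrt(19),7,  9] 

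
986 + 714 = 1700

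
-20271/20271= - 1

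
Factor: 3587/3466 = 2^(-1)* 17^1*211^1*1733^( - 1)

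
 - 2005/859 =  - 2005/859 = - 2.33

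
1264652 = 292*4331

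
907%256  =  139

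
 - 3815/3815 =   -  1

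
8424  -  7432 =992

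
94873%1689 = 289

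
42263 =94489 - 52226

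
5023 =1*5023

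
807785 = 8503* 95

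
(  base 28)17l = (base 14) 517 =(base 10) 1001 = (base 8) 1751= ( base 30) 13b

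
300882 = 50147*6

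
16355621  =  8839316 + 7516305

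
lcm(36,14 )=252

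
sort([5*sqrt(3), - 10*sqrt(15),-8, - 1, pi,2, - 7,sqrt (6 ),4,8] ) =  [ -10 * sqrt(15), - 8, - 7, - 1, 2,  sqrt(6), pi, 4,8,5*sqrt(3)]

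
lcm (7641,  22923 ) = 22923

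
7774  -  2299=5475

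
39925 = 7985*5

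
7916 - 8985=-1069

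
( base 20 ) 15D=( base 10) 513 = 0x201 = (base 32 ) g1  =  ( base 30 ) h3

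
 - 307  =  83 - 390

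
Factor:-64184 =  - 2^3*71^1*113^1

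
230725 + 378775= 609500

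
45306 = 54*839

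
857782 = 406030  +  451752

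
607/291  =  607/291= 2.09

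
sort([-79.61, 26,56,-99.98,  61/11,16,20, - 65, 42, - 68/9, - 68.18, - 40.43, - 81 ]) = [ - 99.98,-81,-79.61,-68.18,-65, - 40.43,-68/9, 61/11, 16, 20, 26,  42,56 ] 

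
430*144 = 61920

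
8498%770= 28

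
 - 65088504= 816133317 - 881221821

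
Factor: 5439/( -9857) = - 3^1*7^2*37^1*9857^( - 1)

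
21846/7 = 3120 + 6/7 = 3120.86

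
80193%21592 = 15417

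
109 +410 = 519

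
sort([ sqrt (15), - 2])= [ - 2, sqrt(15 )]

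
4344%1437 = 33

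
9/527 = 9/527= 0.02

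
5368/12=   447 +1/3 =447.33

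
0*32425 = 0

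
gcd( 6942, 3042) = 78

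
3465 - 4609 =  - 1144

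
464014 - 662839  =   - 198825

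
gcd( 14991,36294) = 789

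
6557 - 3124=3433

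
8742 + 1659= 10401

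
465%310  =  155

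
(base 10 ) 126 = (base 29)4a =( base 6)330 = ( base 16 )7E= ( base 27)4i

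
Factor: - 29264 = -2^4*  31^1 * 59^1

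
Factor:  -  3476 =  - 2^2*11^1*79^1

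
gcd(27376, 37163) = 1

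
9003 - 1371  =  7632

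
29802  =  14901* 2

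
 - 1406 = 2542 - 3948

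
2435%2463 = 2435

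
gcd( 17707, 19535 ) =1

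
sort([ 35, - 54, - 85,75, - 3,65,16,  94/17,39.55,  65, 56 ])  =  [ - 85, - 54,-3,94/17, 16, 35, 39.55,56, 65, 65,75 ]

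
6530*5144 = 33590320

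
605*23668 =14319140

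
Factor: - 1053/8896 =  - 2^( - 6)*3^4*13^1*139^(-1)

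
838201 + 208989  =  1047190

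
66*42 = 2772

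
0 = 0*375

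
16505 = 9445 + 7060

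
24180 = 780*31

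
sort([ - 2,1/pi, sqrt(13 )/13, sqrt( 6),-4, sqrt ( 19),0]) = [ - 4,-2, 0, sqrt( 13 )/13,1/pi, sqrt(6),sqrt(19)] 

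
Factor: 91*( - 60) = -5460=-2^2*3^1*5^1*7^1*13^1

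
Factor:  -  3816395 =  - 5^1*11^1*69389^1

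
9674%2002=1666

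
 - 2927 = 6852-9779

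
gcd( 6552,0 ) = 6552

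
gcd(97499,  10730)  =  1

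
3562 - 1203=2359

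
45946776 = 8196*5606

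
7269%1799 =73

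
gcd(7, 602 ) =7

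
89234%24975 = 14309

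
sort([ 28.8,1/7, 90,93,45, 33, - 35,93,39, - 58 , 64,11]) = [ - 58, - 35,1/7,  11, 28.8, 33,39,  45,  64,90, 93, 93]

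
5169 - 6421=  -1252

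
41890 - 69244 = - 27354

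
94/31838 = 47/15919 = 0.00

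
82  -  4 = 78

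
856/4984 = 107/623=0.17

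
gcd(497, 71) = 71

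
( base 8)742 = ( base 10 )482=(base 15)222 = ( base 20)142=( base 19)167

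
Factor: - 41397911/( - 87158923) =557^1*74323^1*87158923^ ( - 1)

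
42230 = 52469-10239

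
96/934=48/467 =0.10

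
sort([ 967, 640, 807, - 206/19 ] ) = [ - 206/19,640,807 , 967]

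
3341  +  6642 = 9983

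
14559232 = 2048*7109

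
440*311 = 136840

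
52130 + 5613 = 57743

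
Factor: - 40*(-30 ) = 2^4*3^1 * 5^2  =  1200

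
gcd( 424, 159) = 53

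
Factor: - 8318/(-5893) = 2^1*71^( - 1)*83^( - 1 ) * 4159^1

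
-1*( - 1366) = 1366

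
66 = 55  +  11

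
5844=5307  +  537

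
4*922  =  3688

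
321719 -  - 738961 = 1060680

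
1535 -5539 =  - 4004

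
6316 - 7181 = -865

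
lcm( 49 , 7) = 49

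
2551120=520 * 4906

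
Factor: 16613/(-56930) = - 2^( - 1) * 5^ ( - 1) * 37^1  *449^1 * 5693^(-1) 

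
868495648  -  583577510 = 284918138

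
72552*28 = 2031456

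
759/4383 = 253/1461 = 0.17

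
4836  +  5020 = 9856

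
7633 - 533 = 7100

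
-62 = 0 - 62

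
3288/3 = 1096 = 1096.00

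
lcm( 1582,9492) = 9492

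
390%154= 82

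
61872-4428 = 57444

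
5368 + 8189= 13557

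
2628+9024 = 11652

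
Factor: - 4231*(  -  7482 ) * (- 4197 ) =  - 132861667374= -  2^1 * 3^2 * 29^1 * 43^1*1399^1*4231^1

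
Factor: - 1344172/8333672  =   - 2^( - 1)*17^( - 1)*29^( - 1 )*71^1*2113^( -1)*4733^1  =  - 336043/2083418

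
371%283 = 88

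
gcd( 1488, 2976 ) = 1488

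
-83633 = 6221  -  89854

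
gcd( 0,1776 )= 1776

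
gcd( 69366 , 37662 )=6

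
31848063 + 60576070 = 92424133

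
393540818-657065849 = -263525031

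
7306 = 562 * 13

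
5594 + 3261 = 8855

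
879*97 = 85263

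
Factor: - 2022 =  -2^1 *3^1  *337^1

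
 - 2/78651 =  - 2/78651 = - 0.00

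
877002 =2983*294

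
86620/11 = 86620/11 = 7874.55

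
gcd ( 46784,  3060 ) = 68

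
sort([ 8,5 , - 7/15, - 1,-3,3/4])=[ - 3,  -  1,  -  7/15, 3/4, 5,8] 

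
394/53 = 7 + 23/53 = 7.43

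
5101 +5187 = 10288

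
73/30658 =73/30658 = 0.00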